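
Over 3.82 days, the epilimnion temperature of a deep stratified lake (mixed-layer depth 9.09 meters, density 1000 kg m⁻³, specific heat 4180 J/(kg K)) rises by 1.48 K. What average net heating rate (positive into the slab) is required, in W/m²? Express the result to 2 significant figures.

170

Areal heat capacity C = ρ c_p D = 1000 × 4180 × 9.09 = 3.80×10^7 J m⁻² K⁻¹.
Required heat per unit area: Q = C ΔT = 3.80×10^7 × 1.48 = 5.62×10^7 J/m².
Flux F = Q / Δt = 5.62×10^7 / 3.30×10^5 s = 170 W/m².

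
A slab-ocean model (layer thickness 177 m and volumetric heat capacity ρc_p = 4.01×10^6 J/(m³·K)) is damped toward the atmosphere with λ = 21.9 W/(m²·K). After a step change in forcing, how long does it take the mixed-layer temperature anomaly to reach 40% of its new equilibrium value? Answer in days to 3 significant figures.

192 days

Areal heat capacity C = ρc_p × D = 4.01×10^6 × 177 = 7.10×10^8 J/(m²·K).
τ = C / λ = 7.10×10^8 / 21.9 = 3.24×10^7 s.
Fraction reached: 1 − e^(−t/τ) = 0.40 ⇒ t = −τ ln(1 − 0.40) = τ × 0.511.
t = 1.66×10^7 s = 192 days.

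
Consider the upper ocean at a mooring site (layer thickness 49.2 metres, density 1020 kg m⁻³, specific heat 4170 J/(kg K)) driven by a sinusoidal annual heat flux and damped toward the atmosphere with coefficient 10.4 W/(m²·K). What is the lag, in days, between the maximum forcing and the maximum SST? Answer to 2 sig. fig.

77 days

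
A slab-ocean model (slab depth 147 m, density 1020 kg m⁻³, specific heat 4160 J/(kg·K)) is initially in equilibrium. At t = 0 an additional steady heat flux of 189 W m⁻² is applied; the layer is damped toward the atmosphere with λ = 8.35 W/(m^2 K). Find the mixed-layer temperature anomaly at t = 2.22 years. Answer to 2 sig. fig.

14 K

Areal heat capacity C = ρ c_p D = 1020 × 4160 × 147 = 6.24×10^8 J m⁻² K⁻¹.
τ = C / λ = 6.24×10^8 / 8.35 = 7.47×10^7 s.
Equilibrium anomaly ΔT_eq = F / λ = 189 / 8.35 = 22.6 K.
t = 2.22 years = 7.01×10^7 s, so t/τ = 0.938.
ΔT(t) = ΔT_eq (1 − e^(−t/τ)) = 22.6 × (1 − e^−0.938) = 13.8 K.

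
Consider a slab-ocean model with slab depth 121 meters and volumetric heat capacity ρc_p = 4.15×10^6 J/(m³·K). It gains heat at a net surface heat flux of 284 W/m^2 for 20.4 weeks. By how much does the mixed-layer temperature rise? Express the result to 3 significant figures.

Areal heat capacity C = ρc_p × D = 4.15×10^6 × 121 = 5.02×10^8 J/(m^2 K).
Net heat input Q = F Δt = 284 × (20.4 weeks × 6.048×10^5 s/week) = 3.50×10^9 J/m².
ΔT = Q / C = 3.50×10^9 / 5.02×10^8 = 6.98 K.

6.98 K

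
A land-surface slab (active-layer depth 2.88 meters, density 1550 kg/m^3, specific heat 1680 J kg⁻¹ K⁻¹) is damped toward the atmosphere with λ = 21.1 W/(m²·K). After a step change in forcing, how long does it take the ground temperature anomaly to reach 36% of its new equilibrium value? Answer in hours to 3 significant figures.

44.1 hours

Areal heat capacity C = ρ c_p D = 1550 × 1680 × 2.88 = 7.50×10^6 J/(m²·K).
τ = C / λ = 7.50×10^6 / 21.1 = 3.55×10^5 s.
Fraction reached: 1 − e^(−t/τ) = 0.36 ⇒ t = −τ ln(1 − 0.36) = τ × 0.446.
t = 1.59×10^5 s = 44.1 hours.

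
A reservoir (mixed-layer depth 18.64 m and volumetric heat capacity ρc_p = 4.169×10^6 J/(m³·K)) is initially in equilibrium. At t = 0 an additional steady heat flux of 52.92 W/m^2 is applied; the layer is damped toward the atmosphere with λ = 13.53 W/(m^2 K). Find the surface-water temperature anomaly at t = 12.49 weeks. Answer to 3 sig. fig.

2.86 K

Areal heat capacity C = ρc_p × D = 4.169×10^6 × 18.64 = 7.77×10^7 J/(m^2 K).
τ = C / λ = 7.77×10^7 / 13.53 = 5.74×10^6 s.
Equilibrium anomaly ΔT_eq = F / λ = 52.92 / 13.53 = 3.91 K.
t = 12.49 weeks = 7.55×10^6 s, so t/τ = 1.32.
ΔT(t) = ΔT_eq (1 − e^(−t/τ)) = 3.91 × (1 − e^−1.32) = 2.86 K.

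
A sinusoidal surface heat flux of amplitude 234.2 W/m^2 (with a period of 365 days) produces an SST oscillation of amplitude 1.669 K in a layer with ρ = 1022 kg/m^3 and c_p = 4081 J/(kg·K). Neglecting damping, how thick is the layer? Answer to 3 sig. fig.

169 m

ω = 2π / 3.15×10^7 s = 1.99×10^-7 s⁻¹.
Required C = F₀ / (A ω) = 234.2 / (1.669 × 1.99×10^-7) = 7.04×10^8 J/(m²·K).
D = C / (ρ c_p) = 7.04×10^8 / (1022 × 4081) = 169 m.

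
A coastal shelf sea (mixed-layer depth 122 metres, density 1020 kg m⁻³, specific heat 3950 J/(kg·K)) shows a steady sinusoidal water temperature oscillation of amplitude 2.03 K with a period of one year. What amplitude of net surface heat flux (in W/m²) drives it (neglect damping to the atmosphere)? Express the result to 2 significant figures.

Areal heat capacity C = ρ c_p D = 1020 × 3950 × 122 = 4.92×10^8 J m⁻² K⁻¹.
ω = 2π / 3.15×10^7 s = 1.99×10^-7 s⁻¹.
Cω = 4.92×10^8 × 1.99×10^-7 = 97.9 W/(m²·K).
F₀ = A × Cω = 2.03 × 97.9 = 199 W/m².

200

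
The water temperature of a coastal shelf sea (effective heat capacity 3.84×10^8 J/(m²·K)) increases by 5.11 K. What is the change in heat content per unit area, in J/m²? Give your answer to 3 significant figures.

1.96×10^9

Areal heat capacity C = 3.84×10^8 J/(m²·K) (given).
ΔQ = C ΔT = 3.84×10^8 × 5.11 = 1.96×10^9 J/m².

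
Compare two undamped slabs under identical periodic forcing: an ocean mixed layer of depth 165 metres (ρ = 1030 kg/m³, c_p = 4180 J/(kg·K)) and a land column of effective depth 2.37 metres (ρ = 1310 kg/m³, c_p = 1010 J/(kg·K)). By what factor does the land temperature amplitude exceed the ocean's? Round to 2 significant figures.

C_ocean = 1030 × 4180 × 165 = 7.10×10^8 J/(m²·K).
C_land = 1310 × 1010 × 2.37 = 3.14×10^6 J/(m²·K).
Undamped amplitude ∝ 1/C, so A_land/A_ocean = C_ocean/C_land = 227.

230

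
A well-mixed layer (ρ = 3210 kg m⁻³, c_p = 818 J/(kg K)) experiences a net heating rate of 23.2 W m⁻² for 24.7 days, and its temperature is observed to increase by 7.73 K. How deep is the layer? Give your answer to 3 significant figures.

Heat input Q = F Δt = 23.2 × 2.13×10^6 s = 4.95×10^7 J/m².
Required areal heat capacity C = Q / ΔT = 6.41×10^6 J/(m²·K).
Depth D = C / (ρ c_p) = 6.41×10^6 / (3210 × 818) = 2.44 m.

2.44 m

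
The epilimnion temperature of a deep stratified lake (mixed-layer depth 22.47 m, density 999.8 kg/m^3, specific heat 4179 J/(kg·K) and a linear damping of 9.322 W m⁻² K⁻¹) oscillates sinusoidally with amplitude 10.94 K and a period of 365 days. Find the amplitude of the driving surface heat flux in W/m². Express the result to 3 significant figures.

229

Areal heat capacity C = ρ c_p D = 999.8 × 4179 × 22.47 = 9.39×10^7 J/(m²·K).
ω = 2π / 3.15×10^7 s = 1.99×10^-7 s⁻¹.
√((Cω)² + λ²) = √((18.7)² + 9.322²) = 20.9 W/(m²·K).
F₀ = A × √((Cω)²+λ²) = 10.94 × 20.9 = 229 W/m².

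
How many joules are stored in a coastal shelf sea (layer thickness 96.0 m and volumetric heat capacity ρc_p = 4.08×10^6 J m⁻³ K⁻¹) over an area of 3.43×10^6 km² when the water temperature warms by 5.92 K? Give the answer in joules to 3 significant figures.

7.95×10^21 J

Areal heat capacity C = ρc_p × D = 4.08×10^6 × 96.0 = 3.92×10^8 J/(m^2 K).
Heat per unit area: q = C ΔT = 3.92×10^8 × 5.92 = 2.32×10^9 J/m².
Total heat: Q = q × A = 2.32×10^9 × (3.43×10^6 × 10⁶ m²) = 7.95×10^21 J.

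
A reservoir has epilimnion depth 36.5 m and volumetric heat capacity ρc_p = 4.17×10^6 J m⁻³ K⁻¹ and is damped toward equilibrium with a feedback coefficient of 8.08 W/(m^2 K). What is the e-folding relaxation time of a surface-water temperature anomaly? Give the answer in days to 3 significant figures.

218 days

Areal heat capacity C = ρc_p × D = 4.17×10^6 × 36.5 = 1.52×10^8 J m⁻² K⁻¹.
Relaxation time τ = C / λ = 1.52×10^8 / 8.08 = 1.88×10^7 s.
In days: 1.88×10^7 s / (86400 s/day) = 218 days.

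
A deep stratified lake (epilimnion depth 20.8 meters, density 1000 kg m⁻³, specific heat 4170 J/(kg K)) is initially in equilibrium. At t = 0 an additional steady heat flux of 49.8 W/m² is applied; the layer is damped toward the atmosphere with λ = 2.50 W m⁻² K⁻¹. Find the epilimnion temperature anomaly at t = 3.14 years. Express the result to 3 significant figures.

18.8 K

Areal heat capacity C = ρ c_p D = 1000 × 4170 × 20.8 = 8.67×10^7 J/(m²·K).
τ = C / λ = 8.67×10^7 / 2.50 = 3.47×10^7 s.
Equilibrium anomaly ΔT_eq = F / λ = 49.8 / 2.50 = 19.9 K.
t = 3.14 years = 9.91×10^7 s, so t/τ = 2.86.
ΔT(t) = ΔT_eq (1 − e^(−t/τ)) = 19.9 × (1 − e^−2.86) = 18.8 K.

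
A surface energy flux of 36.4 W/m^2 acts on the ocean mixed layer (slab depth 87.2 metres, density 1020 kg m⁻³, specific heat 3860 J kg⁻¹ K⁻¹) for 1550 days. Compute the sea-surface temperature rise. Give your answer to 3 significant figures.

14.2 K

Areal heat capacity C = ρ c_p D = 1020 × 3860 × 87.2 = 3.43×10^8 J m⁻² K⁻¹.
Net heat input Q = F Δt = 36.4 × (1550 days × 86400 s/day) = 4.87×10^9 J/m².
ΔT = Q / C = 4.87×10^9 / 3.43×10^8 = 14.2 K.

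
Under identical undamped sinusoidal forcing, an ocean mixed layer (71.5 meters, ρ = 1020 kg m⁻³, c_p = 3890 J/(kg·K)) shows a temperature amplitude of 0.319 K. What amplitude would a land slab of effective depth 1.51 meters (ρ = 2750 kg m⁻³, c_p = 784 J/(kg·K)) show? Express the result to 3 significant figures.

C_ocean = 2.84×10^8 J/(m²·K); C_land = 3.26×10^6 J/(m²·K).
A ∝ 1/C ⇒ A_land = A_ocean × C_ocean/C_land = 0.319 × 87.1 = 27.8 K.

27.8 K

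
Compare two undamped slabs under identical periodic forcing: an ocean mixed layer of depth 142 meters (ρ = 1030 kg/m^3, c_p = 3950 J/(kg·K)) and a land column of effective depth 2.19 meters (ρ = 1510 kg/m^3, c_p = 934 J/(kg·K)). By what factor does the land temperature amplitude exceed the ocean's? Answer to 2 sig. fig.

C_ocean = 1030 × 3950 × 142 = 5.78×10^8 J/(m²·K).
C_land = 1510 × 934 × 2.19 = 3.09×10^6 J/(m²·K).
Undamped amplitude ∝ 1/C, so A_land/A_ocean = C_ocean/C_land = 187.

190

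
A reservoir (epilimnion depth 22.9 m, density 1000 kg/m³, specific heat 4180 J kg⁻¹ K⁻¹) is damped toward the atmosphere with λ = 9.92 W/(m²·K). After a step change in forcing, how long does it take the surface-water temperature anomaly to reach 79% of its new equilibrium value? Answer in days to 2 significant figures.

Areal heat capacity C = ρ c_p D = 1000 × 4180 × 22.9 = 9.57×10^7 J m⁻² K⁻¹.
τ = C / λ = 9.57×10^7 / 9.92 = 9.65×10^6 s.
Fraction reached: 1 − e^(−t/τ) = 0.79 ⇒ t = −τ ln(1 − 0.79) = τ × 1.56.
t = 1.51×10^7 s = 174 days.

170 days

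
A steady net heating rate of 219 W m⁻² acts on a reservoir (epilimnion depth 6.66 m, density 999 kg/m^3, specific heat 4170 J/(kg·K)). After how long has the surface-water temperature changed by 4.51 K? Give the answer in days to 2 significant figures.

Areal heat capacity C = ρ c_p D = 999 × 4170 × 6.66 = 2.77×10^7 J m⁻² K⁻¹.
Time required: Δt = C ΔT / F = 2.77×10^7 × 4.51 / 219 = 5.71×10^5 s.
In days: 5.71×10^5 s / (86400 s/day) = 6.61 days.

6.6 days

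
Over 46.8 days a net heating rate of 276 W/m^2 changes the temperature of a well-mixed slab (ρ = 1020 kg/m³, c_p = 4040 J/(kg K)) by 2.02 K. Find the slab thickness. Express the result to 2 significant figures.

Heat input Q = F Δt = 276 × 4.04×10^6 s = 1.12×10^9 J/m².
Required areal heat capacity C = Q / ΔT = 5.52×10^8 J/(m²·K).
Depth D = C / (ρ c_p) = 5.52×10^8 / (1020 × 4040) = 134 m.

130 m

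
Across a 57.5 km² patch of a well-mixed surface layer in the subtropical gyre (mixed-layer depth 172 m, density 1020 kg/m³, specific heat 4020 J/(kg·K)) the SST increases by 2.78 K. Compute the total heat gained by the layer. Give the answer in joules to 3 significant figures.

Areal heat capacity C = ρ c_p D = 1020 × 4020 × 172 = 7.05×10^8 J/(m²·K).
Heat per unit area: q = C ΔT = 7.05×10^8 × 2.78 = 1.96×10^9 J/m².
Total heat: Q = q × A = 1.96×10^9 × (57.5 × 10⁶ m²) = 1.13×10^17 J.

1.13×10^17 J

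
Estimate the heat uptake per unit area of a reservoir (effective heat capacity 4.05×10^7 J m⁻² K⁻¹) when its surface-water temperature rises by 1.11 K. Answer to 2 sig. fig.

4.5×10^7

Areal heat capacity C = 4.05×10^7 J m⁻² K⁻¹ (given).
ΔQ = C ΔT = 4.05×10^7 × 1.11 = 4.50×10^7 J/m².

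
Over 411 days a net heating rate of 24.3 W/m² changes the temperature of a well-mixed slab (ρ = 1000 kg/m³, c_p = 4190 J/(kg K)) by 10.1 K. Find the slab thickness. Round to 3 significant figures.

Heat input Q = F Δt = 24.3 × 3.55×10^7 s = 8.63×10^8 J/m².
Required areal heat capacity C = Q / ΔT = 8.54×10^7 J/(m²·K).
Depth D = C / (ρ c_p) = 8.54×10^7 / (1000 × 4190) = 20.4 m.

20.4 m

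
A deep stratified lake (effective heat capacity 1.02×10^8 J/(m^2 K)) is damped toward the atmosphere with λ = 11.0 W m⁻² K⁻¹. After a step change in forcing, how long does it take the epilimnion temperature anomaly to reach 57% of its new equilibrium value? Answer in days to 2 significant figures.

Areal heat capacity C = 1.02×10^8 J/(m^2 K) (given).
τ = C / λ = 1.02×10^8 / 11.0 = 9.27×10^6 s.
Fraction reached: 1 − e^(−t/τ) = 0.57 ⇒ t = −τ ln(1 − 0.57) = τ × 0.844.
t = 7.83×10^6 s = 90.6 days.

91 days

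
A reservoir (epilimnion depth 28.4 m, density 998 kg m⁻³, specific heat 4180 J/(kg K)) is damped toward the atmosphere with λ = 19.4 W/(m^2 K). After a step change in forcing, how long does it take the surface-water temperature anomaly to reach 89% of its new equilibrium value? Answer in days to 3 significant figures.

Areal heat capacity C = ρ c_p D = 998 × 4180 × 28.4 = 1.18×10^8 J m⁻² K⁻¹.
τ = C / λ = 1.18×10^8 / 19.4 = 6.11×10^6 s.
Fraction reached: 1 − e^(−t/τ) = 0.89 ⇒ t = −τ ln(1 − 0.89) = τ × 2.21.
t = 1.35×10^7 s = 156 days.

156 days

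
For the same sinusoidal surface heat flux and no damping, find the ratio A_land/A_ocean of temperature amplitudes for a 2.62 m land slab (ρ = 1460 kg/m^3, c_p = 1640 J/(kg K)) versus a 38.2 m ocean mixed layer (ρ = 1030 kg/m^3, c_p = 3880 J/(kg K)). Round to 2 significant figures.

24

C_ocean = 1030 × 3880 × 38.2 = 1.53×10^8 J/(m²·K).
C_land = 1460 × 1640 × 2.62 = 6.27×10^6 J/(m²·K).
Undamped amplitude ∝ 1/C, so A_land/A_ocean = C_ocean/C_land = 24.3.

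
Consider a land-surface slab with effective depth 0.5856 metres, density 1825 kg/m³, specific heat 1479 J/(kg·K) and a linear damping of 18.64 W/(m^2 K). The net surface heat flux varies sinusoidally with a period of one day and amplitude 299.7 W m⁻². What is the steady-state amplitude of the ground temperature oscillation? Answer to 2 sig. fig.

2.6 K

Areal heat capacity C = ρ c_p D = 1825 × 1479 × 0.5856 = 1.58×10^6 J/(m^2 K).
Angular frequency ω = 2π / T = 2π / 86400 s = 7.27×10^-5 s⁻¹.
√((Cω)² + λ²) = √((115)² + 18.64²) = 116 W/(m²·K).
Amplitude A = F₀ / √((Cω)²+λ²) = 299.7 / 116 = 2.57 K.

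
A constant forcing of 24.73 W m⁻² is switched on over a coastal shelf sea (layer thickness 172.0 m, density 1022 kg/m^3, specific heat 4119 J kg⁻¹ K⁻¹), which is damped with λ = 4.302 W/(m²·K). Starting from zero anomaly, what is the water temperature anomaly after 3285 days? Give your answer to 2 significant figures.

Areal heat capacity C = ρ c_p D = 1022 × 4119 × 172.0 = 7.24×10^8 J/(m^2 K).
τ = C / λ = 7.24×10^8 / 4.302 = 1.68×10^8 s.
Equilibrium anomaly ΔT_eq = F / λ = 24.73 / 4.302 = 5.75 K.
t = 3285 days = 2.84×10^8 s, so t/τ = 1.69.
ΔT(t) = ΔT_eq (1 − e^(−t/τ)) = 5.75 × (1 − e^−1.69) = 4.68 K.

4.7 K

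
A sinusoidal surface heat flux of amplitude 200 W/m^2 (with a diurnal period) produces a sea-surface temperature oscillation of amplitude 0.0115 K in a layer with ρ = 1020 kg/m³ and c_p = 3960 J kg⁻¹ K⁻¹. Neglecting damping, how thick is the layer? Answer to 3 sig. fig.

ω = 2π / 86400 s = 7.27×10^-5 s⁻¹.
Required C = F₀ / (A ω) = 200 / (0.0115 × 7.27×10^-5) = 2.39×10^8 J/(m²·K).
D = C / (ρ c_p) = 2.39×10^8 / (1020 × 3960) = 59.2 m.

59.2 m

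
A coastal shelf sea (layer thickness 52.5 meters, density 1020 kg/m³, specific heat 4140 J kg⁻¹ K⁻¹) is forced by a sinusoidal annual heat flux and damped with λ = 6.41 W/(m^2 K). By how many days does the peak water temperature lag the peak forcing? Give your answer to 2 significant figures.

83 days

Areal heat capacity C = ρ c_p D = 1020 × 4140 × 52.5 = 2.22×10^8 J m⁻² K⁻¹.
ω = 2π / 3.15×10^7 s = 1.99×10^-7 s⁻¹.
Phase lag φ = arctan(Cω/λ) = arctan(44.2/6.41) = 1.43 rad.
Time lag = φ / ω = 1.43 / 1.99×10^-7 = 7.16×10^6 s = 82.9 days.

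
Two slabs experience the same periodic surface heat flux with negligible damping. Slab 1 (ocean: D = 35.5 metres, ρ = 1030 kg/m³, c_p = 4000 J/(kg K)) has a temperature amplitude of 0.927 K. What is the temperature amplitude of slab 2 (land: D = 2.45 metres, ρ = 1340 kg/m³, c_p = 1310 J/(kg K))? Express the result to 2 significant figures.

32 K

C_ocean = 1.46×10^8 J/(m²·K); C_land = 4.30×10^6 J/(m²·K).
A ∝ 1/C ⇒ A_land = A_ocean × C_ocean/C_land = 0.927 × 34.0 = 31.5 K.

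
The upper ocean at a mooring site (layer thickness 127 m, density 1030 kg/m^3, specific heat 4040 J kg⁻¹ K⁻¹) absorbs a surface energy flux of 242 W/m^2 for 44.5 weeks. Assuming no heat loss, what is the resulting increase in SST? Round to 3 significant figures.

Areal heat capacity C = ρ c_p D = 1030 × 4040 × 127 = 5.28×10^8 J m⁻² K⁻¹.
Net heat input Q = F Δt = 242 × (44.5 weeks × 6.048×10^5 s/week) = 6.51×10^9 J/m².
ΔT = Q / C = 6.51×10^9 / 5.28×10^8 = 12.3 K.

12.3 K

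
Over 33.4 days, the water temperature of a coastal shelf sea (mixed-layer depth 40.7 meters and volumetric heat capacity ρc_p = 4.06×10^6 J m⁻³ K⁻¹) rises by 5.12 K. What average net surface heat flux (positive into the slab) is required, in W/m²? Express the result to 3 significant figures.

293

Areal heat capacity C = ρc_p × D = 4.06×10^6 × 40.7 = 1.65×10^8 J/(m²·K).
Required heat per unit area: Q = C ΔT = 1.65×10^8 × 5.12 = 8.46×10^8 J/m².
Flux F = Q / Δt = 8.46×10^8 / 2.89×10^6 s = 293 W/m².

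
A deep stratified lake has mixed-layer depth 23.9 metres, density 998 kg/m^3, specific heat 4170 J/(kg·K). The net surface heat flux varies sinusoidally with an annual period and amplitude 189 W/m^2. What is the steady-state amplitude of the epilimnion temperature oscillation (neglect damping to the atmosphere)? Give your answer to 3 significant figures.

9.54 K

Areal heat capacity C = ρ c_p D = 998 × 4170 × 23.9 = 9.95×10^7 J/(m²·K).
Angular frequency ω = 2π / T = 2π / 3.15×10^7 s = 1.99×10^-7 s⁻¹.
Cω = 9.95×10^7 × 1.99×10^-7 = 19.8 W/(m²·K).
Amplitude A = F₀ / (Cω) = 189 / 19.8 = 9.54 K.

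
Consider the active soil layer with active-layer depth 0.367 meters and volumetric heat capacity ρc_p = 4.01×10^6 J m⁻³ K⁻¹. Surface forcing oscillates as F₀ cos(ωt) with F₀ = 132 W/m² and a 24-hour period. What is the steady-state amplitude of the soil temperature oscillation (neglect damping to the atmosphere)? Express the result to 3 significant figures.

1.23 K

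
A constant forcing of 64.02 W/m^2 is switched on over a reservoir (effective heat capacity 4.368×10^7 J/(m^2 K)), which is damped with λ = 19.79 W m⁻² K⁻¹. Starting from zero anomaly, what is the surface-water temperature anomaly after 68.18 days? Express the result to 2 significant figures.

Areal heat capacity C = 4.368×10^7 J/(m^2 K) (given).
τ = C / λ = 4.37×10^7 / 19.79 = 2.21×10^6 s.
Equilibrium anomaly ΔT_eq = F / λ = 64.02 / 19.79 = 3.23 K.
t = 68.18 days = 5.89×10^6 s, so t/τ = 2.67.
ΔT(t) = ΔT_eq (1 − e^(−t/τ)) = 3.23 × (1 − e^−2.67) = 3.01 K.

3.0 K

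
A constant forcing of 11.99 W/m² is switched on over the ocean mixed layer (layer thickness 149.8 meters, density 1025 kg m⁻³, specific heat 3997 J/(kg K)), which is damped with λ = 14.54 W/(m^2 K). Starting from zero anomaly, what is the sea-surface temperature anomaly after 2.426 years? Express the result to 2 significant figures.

0.69 K

Areal heat capacity C = ρ c_p D = 1025 × 3997 × 149.8 = 6.14×10^8 J/(m²·K).
τ = C / λ = 6.14×10^8 / 14.54 = 4.22×10^7 s.
Equilibrium anomaly ΔT_eq = F / λ = 11.99 / 14.54 = 0.825 K.
t = 2.426 years = 7.66×10^7 s, so t/τ = 1.81.
ΔT(t) = ΔT_eq (1 − e^(−t/τ)) = 0.825 × (1 − e^−1.81) = 0.690 K.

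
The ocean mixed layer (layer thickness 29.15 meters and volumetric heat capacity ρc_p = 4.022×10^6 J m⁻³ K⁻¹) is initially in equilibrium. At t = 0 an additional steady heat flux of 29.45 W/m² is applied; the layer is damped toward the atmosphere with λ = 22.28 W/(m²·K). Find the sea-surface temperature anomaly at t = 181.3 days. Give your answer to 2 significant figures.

Areal heat capacity C = ρc_p × D = 4.022×10^6 × 29.15 = 1.17×10^8 J m⁻² K⁻¹.
τ = C / λ = 1.17×10^8 / 22.28 = 5.26×10^6 s.
Equilibrium anomaly ΔT_eq = F / λ = 29.45 / 22.28 = 1.32 K.
t = 181.3 days = 1.57×10^7 s, so t/τ = 2.98.
ΔT(t) = ΔT_eq (1 − e^(−t/τ)) = 1.32 × (1 − e^−2.98) = 1.25 K.

1.3 K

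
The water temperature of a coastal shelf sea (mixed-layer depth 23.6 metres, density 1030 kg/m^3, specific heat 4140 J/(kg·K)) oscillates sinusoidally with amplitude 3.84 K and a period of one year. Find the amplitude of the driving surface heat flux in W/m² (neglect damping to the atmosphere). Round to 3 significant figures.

Areal heat capacity C = ρ c_p D = 1030 × 4140 × 23.6 = 1.01×10^8 J m⁻² K⁻¹.
ω = 2π / 3.15×10^7 s = 1.99×10^-7 s⁻¹.
Cω = 1.01×10^8 × 1.99×10^-7 = 20.1 W/(m²·K).
F₀ = A × Cω = 3.84 × 20.1 = 77.0 W/m².

77.0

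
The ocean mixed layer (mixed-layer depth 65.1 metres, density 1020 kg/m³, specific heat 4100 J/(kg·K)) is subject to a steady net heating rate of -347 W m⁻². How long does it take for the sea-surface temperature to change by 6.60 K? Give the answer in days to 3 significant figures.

59.9 days

Areal heat capacity C = ρ c_p D = 1020 × 4100 × 65.1 = 2.72×10^8 J/(m^2 K).
Time required: Δt = C ΔT / F = 2.72×10^8 × -6.60 / -347 = 5.18×10^6 s.
In days: 5.18×10^6 s / (86400 s/day) = 59.9 days.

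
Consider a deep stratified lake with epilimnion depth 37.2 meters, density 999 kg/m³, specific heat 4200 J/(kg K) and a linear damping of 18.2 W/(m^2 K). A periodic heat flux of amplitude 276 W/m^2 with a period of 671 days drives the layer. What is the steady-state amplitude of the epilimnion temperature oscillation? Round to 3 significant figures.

Areal heat capacity C = ρ c_p D = 999 × 4200 × 37.2 = 1.56×10^8 J/(m^2 K).
Angular frequency ω = 2π / T = 2π / 5.80×10^7 s = 1.08×10^-7 s⁻¹.
√((Cω)² + λ²) = √((16.9)² + 18.2²) = 24.8 W/(m²·K).
Amplitude A = F₀ / √((Cω)²+λ²) = 276 / 24.8 = 11.1 K.

11.1 K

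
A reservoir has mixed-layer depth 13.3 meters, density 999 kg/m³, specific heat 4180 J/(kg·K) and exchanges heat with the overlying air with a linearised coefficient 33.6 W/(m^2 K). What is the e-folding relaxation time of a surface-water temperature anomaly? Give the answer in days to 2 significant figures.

Areal heat capacity C = ρ c_p D = 999 × 4180 × 13.3 = 5.55×10^7 J/(m²·K).
Relaxation time τ = C / λ = 5.55×10^7 / 33.6 = 1.65×10^6 s.
In days: 1.65×10^6 s / (86400 s/day) = 19.1 days.

19 days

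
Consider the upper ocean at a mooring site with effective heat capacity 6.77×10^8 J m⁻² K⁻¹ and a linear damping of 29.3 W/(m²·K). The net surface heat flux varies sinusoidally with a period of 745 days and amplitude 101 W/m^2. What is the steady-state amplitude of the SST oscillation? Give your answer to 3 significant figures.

1.40 K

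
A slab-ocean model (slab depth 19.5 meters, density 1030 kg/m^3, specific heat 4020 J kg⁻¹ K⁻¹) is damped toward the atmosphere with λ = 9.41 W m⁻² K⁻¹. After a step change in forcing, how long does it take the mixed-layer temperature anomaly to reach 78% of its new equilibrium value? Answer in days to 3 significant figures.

150 days

Areal heat capacity C = ρ c_p D = 1030 × 4020 × 19.5 = 8.07×10^7 J m⁻² K⁻¹.
τ = C / λ = 8.07×10^7 / 9.41 = 8.58×10^6 s.
Fraction reached: 1 − e^(−t/τ) = 0.78 ⇒ t = −τ ln(1 − 0.78) = τ × 1.51.
t = 1.30×10^7 s = 150 days.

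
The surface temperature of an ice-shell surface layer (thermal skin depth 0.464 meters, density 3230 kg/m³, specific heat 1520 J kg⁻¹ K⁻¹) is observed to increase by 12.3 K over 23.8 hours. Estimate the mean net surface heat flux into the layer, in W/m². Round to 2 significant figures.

Areal heat capacity C = ρ c_p D = 3230 × 1520 × 0.464 = 2.28×10^6 J/(m^2 K).
Required heat per unit area: Q = C ΔT = 2.28×10^6 × 12.3 = 2.80×10^7 J/m².
Flux F = Q / Δt = 2.80×10^7 / 85700 s = 327 W/m².

330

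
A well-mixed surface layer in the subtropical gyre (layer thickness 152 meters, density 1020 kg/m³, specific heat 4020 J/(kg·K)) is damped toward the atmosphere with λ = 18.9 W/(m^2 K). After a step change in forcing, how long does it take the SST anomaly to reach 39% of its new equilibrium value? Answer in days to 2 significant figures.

Areal heat capacity C = ρ c_p D = 1020 × 4020 × 152 = 6.23×10^8 J/(m²·K).
τ = C / λ = 6.23×10^8 / 18.9 = 3.30×10^7 s.
Fraction reached: 1 − e^(−t/τ) = 0.39 ⇒ t = −τ ln(1 − 0.39) = τ × 0.494.
t = 1.63×10^7 s = 189 days.

190 days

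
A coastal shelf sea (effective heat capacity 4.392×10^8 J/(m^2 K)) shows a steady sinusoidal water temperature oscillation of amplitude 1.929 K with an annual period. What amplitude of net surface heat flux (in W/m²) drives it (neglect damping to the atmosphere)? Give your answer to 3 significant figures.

169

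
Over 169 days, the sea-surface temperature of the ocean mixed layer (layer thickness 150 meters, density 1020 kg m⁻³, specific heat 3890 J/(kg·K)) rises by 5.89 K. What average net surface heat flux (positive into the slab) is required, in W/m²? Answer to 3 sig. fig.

240

Areal heat capacity C = ρ c_p D = 1020 × 3890 × 150 = 5.95×10^8 J/(m²·K).
Required heat per unit area: Q = C ΔT = 5.95×10^8 × 5.89 = 3.51×10^9 J/m².
Flux F = Q / Δt = 3.51×10^9 / 1.46×10^7 s = 240 W/m².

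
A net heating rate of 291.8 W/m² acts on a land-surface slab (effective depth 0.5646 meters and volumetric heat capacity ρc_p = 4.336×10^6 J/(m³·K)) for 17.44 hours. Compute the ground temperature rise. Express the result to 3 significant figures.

Areal heat capacity C = ρc_p × D = 4.336×10^6 × 0.5646 = 2.45×10^6 J m⁻² K⁻¹.
Net heat input Q = F Δt = 291.8 × (17.44 hours × 3600 s/hour) = 1.83×10^7 J/m².
ΔT = Q / C = 1.83×10^7 / 2.45×10^6 = 7.48 K.

7.48 K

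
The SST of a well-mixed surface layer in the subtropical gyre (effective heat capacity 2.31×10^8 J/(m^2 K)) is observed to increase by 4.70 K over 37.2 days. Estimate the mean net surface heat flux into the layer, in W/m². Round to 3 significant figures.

338

Areal heat capacity C = 2.31×10^8 J/(m^2 K) (given).
Required heat per unit area: Q = C ΔT = 2.31×10^8 × 4.70 = 1.09×10^9 J/m².
Flux F = Q / Δt = 1.09×10^9 / 3.21×10^6 s = 338 W/m².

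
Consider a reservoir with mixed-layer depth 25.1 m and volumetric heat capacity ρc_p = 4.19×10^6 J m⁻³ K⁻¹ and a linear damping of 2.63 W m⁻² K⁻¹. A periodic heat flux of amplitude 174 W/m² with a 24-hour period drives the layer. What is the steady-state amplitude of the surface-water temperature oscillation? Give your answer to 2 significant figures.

0.023 K

Areal heat capacity C = ρc_p × D = 4.19×10^6 × 25.1 = 1.05×10^8 J/(m^2 K).
Angular frequency ω = 2π / T = 2π / 86400 s = 7.27×10^-5 s⁻¹.
√((Cω)² + λ²) = √((7650)² + 2.63²) = 7650 W/(m²·K).
Amplitude A = F₀ / √((Cω)²+λ²) = 174 / 7650 = 0.0228 K.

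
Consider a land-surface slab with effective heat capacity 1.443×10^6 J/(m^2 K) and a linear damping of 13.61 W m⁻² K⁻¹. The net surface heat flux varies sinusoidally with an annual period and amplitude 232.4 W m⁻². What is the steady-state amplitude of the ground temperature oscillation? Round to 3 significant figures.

Areal heat capacity C = 1.443×10^6 J/(m^2 K) (given).
Angular frequency ω = 2π / T = 2π / 3.15×10^7 s = 1.99×10^-7 s⁻¹.
√((Cω)² + λ²) = √((0.288)² + 13.61²) = 13.6 W/(m²·K).
Amplitude A = F₀ / √((Cω)²+λ²) = 232.4 / 13.6 = 17.1 K.

17.1 K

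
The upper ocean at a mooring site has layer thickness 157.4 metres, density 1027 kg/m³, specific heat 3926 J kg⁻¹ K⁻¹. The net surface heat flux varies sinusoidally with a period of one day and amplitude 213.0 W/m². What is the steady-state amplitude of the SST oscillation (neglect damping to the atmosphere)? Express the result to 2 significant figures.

Areal heat capacity C = ρ c_p D = 1027 × 3926 × 157.4 = 6.35×10^8 J m⁻² K⁻¹.
Angular frequency ω = 2π / T = 2π / 86400 s = 7.27×10^-5 s⁻¹.
Cω = 6.35×10^8 × 7.27×10^-5 = 46200 W/(m²·K).
Amplitude A = F₀ / (Cω) = 213.0 / 46200 = 0.00462 K.

0.0046 K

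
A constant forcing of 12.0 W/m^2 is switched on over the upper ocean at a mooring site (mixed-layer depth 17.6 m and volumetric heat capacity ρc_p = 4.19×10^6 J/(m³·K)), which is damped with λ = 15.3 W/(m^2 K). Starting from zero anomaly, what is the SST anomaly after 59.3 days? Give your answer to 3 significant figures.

0.513 K

Areal heat capacity C = ρc_p × D = 4.19×10^6 × 17.6 = 7.37×10^7 J/(m²·K).
τ = C / λ = 7.37×10^7 / 15.3 = 4.82×10^6 s.
Equilibrium anomaly ΔT_eq = F / λ = 12.0 / 15.3 = 0.784 K.
t = 59.3 days = 5.12×10^6 s, so t/τ = 1.06.
ΔT(t) = ΔT_eq (1 − e^(−t/τ)) = 0.784 × (1 − e^−1.06) = 0.513 K.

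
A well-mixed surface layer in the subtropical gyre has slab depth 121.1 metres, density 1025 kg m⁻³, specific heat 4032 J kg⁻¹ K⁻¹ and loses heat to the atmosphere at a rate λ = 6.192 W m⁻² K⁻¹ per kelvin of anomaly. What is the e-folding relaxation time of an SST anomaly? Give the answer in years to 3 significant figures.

2.56 years

Areal heat capacity C = ρ c_p D = 1025 × 4032 × 121.1 = 5.00×10^8 J m⁻² K⁻¹.
Relaxation time τ = C / λ = 5.00×10^8 / 6.192 = 8.08×10^7 s.
In years: 8.08×10^7 s / (3.156×10^7 s/year) = 2.56 years.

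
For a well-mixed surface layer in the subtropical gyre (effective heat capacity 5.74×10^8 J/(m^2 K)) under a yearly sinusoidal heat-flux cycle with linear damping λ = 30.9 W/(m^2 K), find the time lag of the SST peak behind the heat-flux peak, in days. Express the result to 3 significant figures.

75.9 days

Areal heat capacity C = 5.74×10^8 J/(m^2 K) (given).
ω = 2π / 3.15×10^7 s = 1.99×10^-7 s⁻¹.
Phase lag φ = arctan(Cω/λ) = arctan(114/30.9) = 1.31 rad.
Time lag = φ / ω = 1.31 / 1.99×10^-7 = 6.56×10^6 s = 75.9 days.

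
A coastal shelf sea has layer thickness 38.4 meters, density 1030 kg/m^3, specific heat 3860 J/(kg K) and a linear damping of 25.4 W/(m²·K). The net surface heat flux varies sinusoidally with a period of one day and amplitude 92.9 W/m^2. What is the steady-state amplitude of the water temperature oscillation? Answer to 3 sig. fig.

Areal heat capacity C = ρ c_p D = 1030 × 3860 × 38.4 = 1.53×10^8 J/(m²·K).
Angular frequency ω = 2π / T = 2π / 86400 s = 7.27×10^-5 s⁻¹.
√((Cω)² + λ²) = √((11100)² + 25.4²) = 11100 W/(m²·K).
Amplitude A = F₀ / √((Cω)²+λ²) = 92.9 / 11100 = 0.00837 K.

0.00837 K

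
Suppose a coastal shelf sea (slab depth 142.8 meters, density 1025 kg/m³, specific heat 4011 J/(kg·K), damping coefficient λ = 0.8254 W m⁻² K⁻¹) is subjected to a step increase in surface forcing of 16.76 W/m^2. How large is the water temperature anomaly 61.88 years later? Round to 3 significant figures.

Areal heat capacity C = ρ c_p D = 1025 × 4011 × 142.8 = 5.87×10^8 J/(m^2 K).
τ = C / λ = 5.87×10^8 / 0.8254 = 7.11×10^8 s.
Equilibrium anomaly ΔT_eq = F / λ = 16.76 / 0.8254 = 20.3 K.
t = 61.88 years = 1.95×10^9 s, so t/τ = 2.75.
ΔT(t) = ΔT_eq (1 − e^(−t/τ)) = 20.3 × (1 − e^−2.75) = 19.0 K.

19.0 K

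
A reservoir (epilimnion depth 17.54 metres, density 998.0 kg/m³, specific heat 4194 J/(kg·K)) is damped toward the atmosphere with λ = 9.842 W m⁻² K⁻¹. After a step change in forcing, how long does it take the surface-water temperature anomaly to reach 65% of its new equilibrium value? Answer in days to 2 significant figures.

91 days

Areal heat capacity C = ρ c_p D = 998.0 × 4194 × 17.54 = 7.34×10^7 J/(m²·K).
τ = C / λ = 7.34×10^7 / 9.842 = 7.46×10^6 s.
Fraction reached: 1 − e^(−t/τ) = 0.65 ⇒ t = −τ ln(1 − 0.65) = τ × 1.05.
t = 7.83×10^6 s = 90.6 days.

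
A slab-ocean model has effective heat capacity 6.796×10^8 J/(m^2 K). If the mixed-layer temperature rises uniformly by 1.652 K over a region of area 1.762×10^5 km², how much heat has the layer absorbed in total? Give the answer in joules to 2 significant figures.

2.0×10^20 J

Areal heat capacity C = 6.796×10^8 J/(m^2 K) (given).
Heat per unit area: q = C ΔT = 6.80×10^8 × 1.652 = 1.12×10^9 J/m².
Total heat: Q = q × A = 1.12×10^9 × (1.762×10^5 × 10⁶ m²) = 1.98×10^20 J.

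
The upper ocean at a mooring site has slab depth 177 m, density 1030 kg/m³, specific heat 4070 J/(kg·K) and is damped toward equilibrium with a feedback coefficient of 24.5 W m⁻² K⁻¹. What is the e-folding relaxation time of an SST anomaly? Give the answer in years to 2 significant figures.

0.96 years

Areal heat capacity C = ρ c_p D = 1030 × 4070 × 177 = 7.42×10^8 J/(m^2 K).
Relaxation time τ = C / λ = 7.42×10^8 / 24.5 = 3.03×10^7 s.
In years: 3.03×10^7 s / (3.156×10^7 s/year) = 0.960 years.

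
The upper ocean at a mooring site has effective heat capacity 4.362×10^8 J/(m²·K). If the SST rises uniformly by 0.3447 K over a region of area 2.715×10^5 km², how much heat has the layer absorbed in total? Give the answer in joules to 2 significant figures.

4.1×10^19 J

Areal heat capacity C = 4.362×10^8 J/(m²·K) (given).
Heat per unit area: q = C ΔT = 4.36×10^8 × 0.3447 = 1.50×10^8 J/m².
Total heat: Q = q × A = 1.50×10^8 × (2.715×10^5 × 10⁶ m²) = 4.08×10^19 J.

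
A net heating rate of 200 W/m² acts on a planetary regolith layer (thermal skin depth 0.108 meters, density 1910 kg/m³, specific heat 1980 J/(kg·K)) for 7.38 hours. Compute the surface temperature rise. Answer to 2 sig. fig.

Areal heat capacity C = ρ c_p D = 1910 × 1980 × 0.108 = 4.08×10^5 J/(m^2 K).
Net heat input Q = F Δt = 200 × (7.38 hours × 3600 s/hour) = 5.31×10^6 J/m².
ΔT = Q / C = 5.31×10^6 / 4.08×10^5 = 13.0 K.

13 K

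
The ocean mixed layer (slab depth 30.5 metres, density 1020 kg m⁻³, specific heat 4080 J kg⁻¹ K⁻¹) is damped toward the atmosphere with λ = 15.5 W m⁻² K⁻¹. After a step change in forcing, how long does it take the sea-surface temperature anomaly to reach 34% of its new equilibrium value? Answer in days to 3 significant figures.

39.4 days

Areal heat capacity C = ρ c_p D = 1020 × 4080 × 30.5 = 1.27×10^8 J/(m^2 K).
τ = C / λ = 1.27×10^8 / 15.5 = 8.19×10^6 s.
Fraction reached: 1 − e^(−t/τ) = 0.34 ⇒ t = −τ ln(1 − 0.34) = τ × 0.416.
t = 3.40×10^6 s = 39.4 days.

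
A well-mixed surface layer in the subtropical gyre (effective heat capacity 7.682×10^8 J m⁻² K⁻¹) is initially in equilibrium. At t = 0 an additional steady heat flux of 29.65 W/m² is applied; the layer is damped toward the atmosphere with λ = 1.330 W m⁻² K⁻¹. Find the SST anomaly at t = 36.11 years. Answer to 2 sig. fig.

19 K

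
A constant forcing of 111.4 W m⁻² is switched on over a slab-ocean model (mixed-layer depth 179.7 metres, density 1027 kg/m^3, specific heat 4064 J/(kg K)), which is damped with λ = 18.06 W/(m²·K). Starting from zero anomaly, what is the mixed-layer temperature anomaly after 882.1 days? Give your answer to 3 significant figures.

5.18 K

Areal heat capacity C = ρ c_p D = 1027 × 4064 × 179.7 = 7.50×10^8 J/(m²·K).
τ = C / λ = 7.50×10^8 / 18.06 = 4.15×10^7 s.
Equilibrium anomaly ΔT_eq = F / λ = 111.4 / 18.06 = 6.17 K.
t = 882.1 days = 7.62×10^7 s, so t/τ = 1.84.
ΔT(t) = ΔT_eq (1 − e^(−t/τ)) = 6.17 × (1 − e^−1.84) = 5.18 K.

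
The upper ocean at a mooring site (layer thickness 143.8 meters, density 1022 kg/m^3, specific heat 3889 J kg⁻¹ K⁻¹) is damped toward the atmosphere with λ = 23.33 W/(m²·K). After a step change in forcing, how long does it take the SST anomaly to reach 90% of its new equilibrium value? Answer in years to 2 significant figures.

Areal heat capacity C = ρ c_p D = 1022 × 3889 × 143.8 = 5.72×10^8 J/(m²·K).
τ = C / λ = 5.72×10^8 / 23.33 = 2.45×10^7 s.
Fraction reached: 1 − e^(−t/τ) = 0.90 ⇒ t = −τ ln(1 − 0.90) = τ × 2.30.
t = 5.64×10^7 s = 1.79 years.

1.8 years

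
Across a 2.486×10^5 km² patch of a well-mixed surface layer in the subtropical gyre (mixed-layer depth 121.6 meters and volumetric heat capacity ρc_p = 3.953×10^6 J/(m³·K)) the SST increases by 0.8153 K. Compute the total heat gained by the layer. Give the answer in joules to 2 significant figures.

Areal heat capacity C = ρc_p × D = 3.953×10^6 × 121.6 = 4.81×10^8 J/(m^2 K).
Heat per unit area: q = C ΔT = 4.81×10^8 × 0.8153 = 3.92×10^8 J/m².
Total heat: Q = q × A = 3.92×10^8 × (2.486×10^5 × 10⁶ m²) = 9.74×10^19 J.

9.7×10^19 J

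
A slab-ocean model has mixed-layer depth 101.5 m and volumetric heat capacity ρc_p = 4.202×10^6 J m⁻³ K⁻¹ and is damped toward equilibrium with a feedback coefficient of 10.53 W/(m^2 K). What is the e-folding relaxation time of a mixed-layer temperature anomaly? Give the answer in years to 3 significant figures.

Areal heat capacity C = ρc_p × D = 4.202×10^6 × 101.5 = 4.27×10^8 J/(m²·K).
Relaxation time τ = C / λ = 4.27×10^8 / 10.53 = 4.05×10^7 s.
In years: 4.05×10^7 s / (3.156×10^7 s/year) = 1.28 years.

1.28 years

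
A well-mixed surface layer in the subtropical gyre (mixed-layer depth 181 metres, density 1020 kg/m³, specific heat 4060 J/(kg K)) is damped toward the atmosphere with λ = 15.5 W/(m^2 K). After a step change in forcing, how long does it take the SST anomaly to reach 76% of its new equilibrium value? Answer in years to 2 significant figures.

2.2 years

Areal heat capacity C = ρ c_p D = 1020 × 4060 × 181 = 7.50×10^8 J/(m^2 K).
τ = C / λ = 7.50×10^8 / 15.5 = 4.84×10^7 s.
Fraction reached: 1 − e^(−t/τ) = 0.76 ⇒ t = −τ ln(1 − 0.76) = τ × 1.43.
t = 6.90×10^7 s = 2.19 years.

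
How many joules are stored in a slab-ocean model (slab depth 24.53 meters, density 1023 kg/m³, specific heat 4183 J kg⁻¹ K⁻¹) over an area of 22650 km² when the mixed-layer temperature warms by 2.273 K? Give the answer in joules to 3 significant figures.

Areal heat capacity C = ρ c_p D = 1023 × 4183 × 24.53 = 1.05×10^8 J m⁻² K⁻¹.
Heat per unit area: q = C ΔT = 1.05×10^8 × 2.273 = 2.39×10^8 J/m².
Total heat: Q = q × A = 2.39×10^8 × (22650 × 10⁶ m²) = 5.40×10^18 J.

5.40×10^18 J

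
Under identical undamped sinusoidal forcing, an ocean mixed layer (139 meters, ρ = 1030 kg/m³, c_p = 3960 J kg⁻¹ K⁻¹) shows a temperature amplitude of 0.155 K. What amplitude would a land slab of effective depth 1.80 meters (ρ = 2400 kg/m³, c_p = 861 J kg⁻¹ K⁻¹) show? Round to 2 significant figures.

24 K

C_ocean = 5.67×10^8 J/(m²·K); C_land = 3.72×10^6 J/(m²·K).
A ∝ 1/C ⇒ A_land = A_ocean × C_ocean/C_land = 0.155 × 152 = 23.6 K.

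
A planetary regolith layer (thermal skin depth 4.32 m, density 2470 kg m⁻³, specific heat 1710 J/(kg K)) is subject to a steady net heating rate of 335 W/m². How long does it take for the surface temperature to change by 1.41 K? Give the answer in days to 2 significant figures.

Areal heat capacity C = ρ c_p D = 2470 × 1710 × 4.32 = 1.82×10^7 J/(m^2 K).
Time required: Δt = C ΔT / F = 1.82×10^7 × 1.41 / 335 = 76800 s.
In days: 76800 s / (86400 s/day) = 0.889 days.

0.89 days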